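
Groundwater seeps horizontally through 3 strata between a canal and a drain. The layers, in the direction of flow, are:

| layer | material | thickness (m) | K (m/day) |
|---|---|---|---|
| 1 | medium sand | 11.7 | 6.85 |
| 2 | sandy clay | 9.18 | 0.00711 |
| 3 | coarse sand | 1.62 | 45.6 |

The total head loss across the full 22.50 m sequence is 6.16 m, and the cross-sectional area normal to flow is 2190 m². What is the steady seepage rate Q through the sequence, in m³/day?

Flow is perpendicular to layering, so the layers act in series and the equivalent K is the thickness-weighted harmonic mean.
Total thickness L = 11.7 + 9.18 + 1.62 = 22.50 m.
Σ(b_i/K_i) = 11.7/6.85 + 9.18/0.00711 + 1.62/45.6 = 1293 d.
K_eq = L / Σ(b_i/K_i) = 22.50 / 1293 = 0.01740 m/day.
Q = K_eq · A · (Δh/L) = 0.01740 × 2190 × (6.16/22.50) = 10.43 m³/day.

10.4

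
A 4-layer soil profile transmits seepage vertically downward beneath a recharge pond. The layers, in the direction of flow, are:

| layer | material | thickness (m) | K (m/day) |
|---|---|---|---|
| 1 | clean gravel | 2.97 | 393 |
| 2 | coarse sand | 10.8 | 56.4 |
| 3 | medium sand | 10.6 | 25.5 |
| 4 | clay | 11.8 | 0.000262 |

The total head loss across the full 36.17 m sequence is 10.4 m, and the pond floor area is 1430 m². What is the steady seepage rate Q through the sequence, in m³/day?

Flow is perpendicular to layering, so the layers act in series and the equivalent K is the thickness-weighted harmonic mean.
Total thickness L = 2.97 + 10.8 + 10.6 + 11.8 = 36.17 m.
Σ(b_i/K_i) = 2.97/393 + 10.8/56.4 + 10.6/25.5 + 11.8/0.000262 = 45039 d.
K_eq = L / Σ(b_i/K_i) = 36.17 / 45039 = 0.0008031 m/day.
Q = K_eq · A · (Δh/L) = 0.0008031 × 1430 × (10.4/36.17) = 0.3302 m³/day.

0.330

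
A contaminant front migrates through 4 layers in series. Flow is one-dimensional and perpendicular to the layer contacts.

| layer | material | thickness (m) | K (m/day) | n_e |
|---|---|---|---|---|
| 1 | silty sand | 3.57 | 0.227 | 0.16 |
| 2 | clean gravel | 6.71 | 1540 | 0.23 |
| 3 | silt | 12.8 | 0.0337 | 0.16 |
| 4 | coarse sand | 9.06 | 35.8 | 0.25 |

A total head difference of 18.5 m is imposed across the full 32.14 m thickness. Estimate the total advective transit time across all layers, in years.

0.376

With flow normal to the layers, continuity requires the same specific discharge q through every layer.
Σ(b_i/K_i) = 3.57/0.227 + 6.71/1540 + 12.8/0.0337 + 9.06/35.8 = 395.8 d.
q = Δh / Σ(b_i/K_i) = 18.5 / 395.8 = 0.04674 m/day.
In each layer the seepage velocity is v_i = q/n_i, so the layer transit time is t_i = b_i·n_i / q:
  layer 1 (silty sand): t_1 = 3.57 × 0.16 / 0.04674 = 12.22 d
  layer 2 (clean gravel): t_2 = 6.71 × 0.23 / 0.04674 = 33.02 d
  layer 3 (silt): t_3 = 12.8 × 0.16 / 0.04674 = 43.82 d
  layer 4 (coarse sand): t_4 = 9.06 × 0.25 / 0.04674 = 48.46 d
Total t = Σ t_i = 137.5 days = 0.3765 years.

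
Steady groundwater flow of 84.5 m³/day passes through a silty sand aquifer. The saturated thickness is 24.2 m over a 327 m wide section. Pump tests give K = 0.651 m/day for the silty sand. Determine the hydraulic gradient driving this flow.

0.0164

Cross-sectional area A = 327 × 24.2 = 7913 m².
From Q = K·A·i, i = Q / (K·A) = 84.5 / (0.6510 × 7913) = 0.01640.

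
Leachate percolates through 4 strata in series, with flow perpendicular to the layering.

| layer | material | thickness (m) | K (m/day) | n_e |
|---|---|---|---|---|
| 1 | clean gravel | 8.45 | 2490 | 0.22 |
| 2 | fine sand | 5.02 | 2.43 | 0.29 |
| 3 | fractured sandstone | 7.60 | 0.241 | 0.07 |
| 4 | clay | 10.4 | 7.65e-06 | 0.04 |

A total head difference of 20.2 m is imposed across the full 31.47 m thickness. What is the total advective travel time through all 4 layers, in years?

785

With flow normal to the layers, continuity requires the same specific discharge q through every layer.
Σ(b_i/K_i) = 8.45/2490 + 5.02/2.43 + 7.60/0.241 + 10.4/7.65e-06 = 1.360e+06 d.
q = Δh / Σ(b_i/K_i) = 20.2 / 1.360e+06 = 1.486e-05 m/day.
In each layer the seepage velocity is v_i = q/n_i, so the layer transit time is t_i = b_i·n_i / q:
  layer 1 (clean gravel): t_1 = 8.45 × 0.22 / 1.486e-05 = 1.251e+05 d
  layer 2 (fine sand): t_2 = 5.02 × 0.29 / 1.486e-05 = 97979 d
  layer 3 (fractured sandstone): t_3 = 7.60 × 0.07 / 1.486e-05 = 35805 d
  layer 4 (clay): t_4 = 10.4 × 0.04 / 1.486e-05 = 27998 d
Total t = Σ t_i = 2.869e+05 days = 785.5 years.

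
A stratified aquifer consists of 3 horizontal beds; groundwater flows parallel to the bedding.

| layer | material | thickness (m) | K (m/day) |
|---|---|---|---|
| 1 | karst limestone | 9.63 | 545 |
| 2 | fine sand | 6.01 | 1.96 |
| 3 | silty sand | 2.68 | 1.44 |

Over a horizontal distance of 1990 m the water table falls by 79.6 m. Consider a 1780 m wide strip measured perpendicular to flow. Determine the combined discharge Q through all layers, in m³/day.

Flow is parallel to layering, so each bed carries its own Darcy discharge and the transmissivities add.
Σ(K_i·b_i) = 545×9.63 + 1.96×6.01 + 1.44×2.68 = 5264 m²/day.
Hydraulic gradient i = Δh / L = 79.6 / 1990 = 0.04000.
Q = Σ(K_i·b_i) · W · i = 5264 × 1780 × 0.04000 = 3.748e+05 m³/day.

375000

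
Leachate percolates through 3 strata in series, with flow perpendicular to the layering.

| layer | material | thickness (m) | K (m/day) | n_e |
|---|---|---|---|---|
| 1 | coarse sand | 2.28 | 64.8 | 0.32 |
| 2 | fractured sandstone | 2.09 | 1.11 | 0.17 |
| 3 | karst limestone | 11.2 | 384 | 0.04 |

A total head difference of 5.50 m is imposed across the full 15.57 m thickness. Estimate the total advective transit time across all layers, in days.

With flow normal to the layers, continuity requires the same specific discharge q through every layer.
Σ(b_i/K_i) = 2.28/64.8 + 2.09/1.11 + 11.2/384 = 1.947 d.
q = Δh / Σ(b_i/K_i) = 5.50 / 1.947 = 2.825 m/day.
In each layer the seepage velocity is v_i = q/n_i, so the layer transit time is t_i = b_i·n_i / q:
  layer 1 (coarse sand): t_1 = 2.28 × 0.32 / 2.825 = 0.2583 d
  layer 2 (fractured sandstone): t_2 = 2.09 × 0.17 / 2.825 = 0.1258 d
  layer 3 (karst limestone): t_3 = 11.2 × 0.04 / 2.825 = 0.1586 d
Total t = Σ t_i = 0.5427 days.

0.543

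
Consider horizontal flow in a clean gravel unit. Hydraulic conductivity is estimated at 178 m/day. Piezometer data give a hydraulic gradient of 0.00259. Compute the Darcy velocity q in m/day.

0.461

Hydraulic gradient i = 0.00259.
Specific discharge q = K · i = 178.0 × 0.002590 = 0.4610 m/day.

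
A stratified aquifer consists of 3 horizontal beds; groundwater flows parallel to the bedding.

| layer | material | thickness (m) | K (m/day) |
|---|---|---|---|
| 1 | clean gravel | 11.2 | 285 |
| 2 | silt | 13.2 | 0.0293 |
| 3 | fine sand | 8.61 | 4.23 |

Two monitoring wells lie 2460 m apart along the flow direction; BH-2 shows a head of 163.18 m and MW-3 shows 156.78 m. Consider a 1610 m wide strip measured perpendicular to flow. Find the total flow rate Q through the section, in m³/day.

13500

Flow is parallel to layering, so each bed carries its own Darcy discharge and the transmissivities add.
Σ(K_i·b_i) = 285×11.2 + 0.0293×13.2 + 4.23×8.61 = 3229 m²/day.
Hydraulic gradient i = (163.18 − 156.78) / 2460 = 6.4 / 2460 = 0.002602.
Q = Σ(K_i·b_i) · W · i = 3229 × 1610 × 0.002602 = 13524 m³/day.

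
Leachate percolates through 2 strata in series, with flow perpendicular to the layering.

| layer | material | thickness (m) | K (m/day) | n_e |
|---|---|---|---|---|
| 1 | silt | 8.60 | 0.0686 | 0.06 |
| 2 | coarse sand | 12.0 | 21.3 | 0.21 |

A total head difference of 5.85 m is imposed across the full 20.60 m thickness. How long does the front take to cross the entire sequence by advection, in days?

65.4

With flow normal to the layers, continuity requires the same specific discharge q through every layer.
Σ(b_i/K_i) = 8.60/0.0686 + 12.0/21.3 = 125.9 d.
q = Δh / Σ(b_i/K_i) = 5.85 / 125.9 = 0.04646 m/day.
In each layer the seepage velocity is v_i = q/n_i, so the layer transit time is t_i = b_i·n_i / q:
  layer 1 (silt): t_1 = 8.60 × 0.06 / 0.04646 = 11.11 d
  layer 2 (coarse sand): t_2 = 12.0 × 0.21 / 0.04646 = 54.25 d
Total t = Σ t_i = 65.35 days.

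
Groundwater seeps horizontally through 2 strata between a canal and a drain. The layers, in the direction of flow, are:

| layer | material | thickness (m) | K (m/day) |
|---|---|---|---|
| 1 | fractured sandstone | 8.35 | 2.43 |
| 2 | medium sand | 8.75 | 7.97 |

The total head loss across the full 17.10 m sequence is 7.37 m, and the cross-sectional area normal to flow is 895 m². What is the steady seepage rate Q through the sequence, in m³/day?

1450

Flow is perpendicular to layering, so the layers act in series and the equivalent K is the thickness-weighted harmonic mean.
Total thickness L = 8.35 + 8.75 = 17.10 m.
Σ(b_i/K_i) = 8.35/2.43 + 8.75/7.97 = 4.534 d.
K_eq = L / Σ(b_i/K_i) = 17.10 / 4.534 = 3.771 m/day.
Q = K_eq · A · (Δh/L) = 3.771 × 895 × (7.37/17.10) = 1455 m³/day.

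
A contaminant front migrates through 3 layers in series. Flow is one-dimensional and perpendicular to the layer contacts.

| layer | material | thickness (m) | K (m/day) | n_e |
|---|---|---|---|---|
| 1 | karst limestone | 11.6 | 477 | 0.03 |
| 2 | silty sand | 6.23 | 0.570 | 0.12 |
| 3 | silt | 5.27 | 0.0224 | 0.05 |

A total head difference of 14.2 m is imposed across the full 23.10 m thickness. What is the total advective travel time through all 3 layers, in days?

With flow normal to the layers, continuity requires the same specific discharge q through every layer.
Σ(b_i/K_i) = 11.6/477 + 6.23/0.570 + 5.27/0.0224 = 246.2 d.
q = Δh / Σ(b_i/K_i) = 14.2 / 246.2 = 0.05767 m/day.
In each layer the seepage velocity is v_i = q/n_i, so the layer transit time is t_i = b_i·n_i / q:
  layer 1 (karst limestone): t_1 = 11.6 × 0.03 / 0.05767 = 6.034 d
  layer 2 (silty sand): t_2 = 6.23 × 0.12 / 0.05767 = 12.96 d
  layer 3 (silt): t_3 = 5.27 × 0.05 / 0.05767 = 4.569 d
Total t = Σ t_i = 23.57 days.

23.6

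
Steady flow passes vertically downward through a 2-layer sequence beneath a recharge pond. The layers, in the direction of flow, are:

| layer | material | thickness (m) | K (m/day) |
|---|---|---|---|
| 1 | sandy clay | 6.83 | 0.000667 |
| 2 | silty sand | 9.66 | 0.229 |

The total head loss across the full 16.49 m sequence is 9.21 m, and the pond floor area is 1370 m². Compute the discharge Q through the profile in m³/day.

1.23

Flow is perpendicular to layering, so the layers act in series and the equivalent K is the thickness-weighted harmonic mean.
Total thickness L = 6.83 + 9.66 = 16.49 m.
Σ(b_i/K_i) = 6.83/0.000667 + 9.66/0.229 = 10282 d.
K_eq = L / Σ(b_i/K_i) = 16.49 / 10282 = 0.001604 m/day.
Q = K_eq · A · (Δh/L) = 0.001604 × 1370 × (9.21/16.49) = 1.227 m³/day.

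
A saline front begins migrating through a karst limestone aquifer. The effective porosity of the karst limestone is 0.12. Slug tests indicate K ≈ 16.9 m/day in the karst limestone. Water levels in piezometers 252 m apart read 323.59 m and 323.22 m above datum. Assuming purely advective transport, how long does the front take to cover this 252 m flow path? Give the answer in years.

Hydraulic gradient i = (323.59 − 323.22) / 252 = 0.37 / 252 = 0.001468.
Darcy flux q = K · i = 16.90 × 0.001468 = 0.02481 m/day.
Seepage velocity v = q / n_e = 0.02481 / 0.12 = 0.2068 m/day.
Travel time t = L / v = 252 / 0.2068 = 1219 days = 3.337 years.

3.34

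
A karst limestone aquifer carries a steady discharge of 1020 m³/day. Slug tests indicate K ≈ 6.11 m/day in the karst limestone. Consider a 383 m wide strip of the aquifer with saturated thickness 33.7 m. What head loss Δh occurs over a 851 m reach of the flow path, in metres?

11.0

Cross-sectional area A = 383 × 33.7 = 12907 m².
From Q = K·A·i, i = Q / (K·A) = 1020 / (6.110 × 12907) = 0.01293.
Head loss Δh = i · L = 0.01293 × 851 = 11.01 m.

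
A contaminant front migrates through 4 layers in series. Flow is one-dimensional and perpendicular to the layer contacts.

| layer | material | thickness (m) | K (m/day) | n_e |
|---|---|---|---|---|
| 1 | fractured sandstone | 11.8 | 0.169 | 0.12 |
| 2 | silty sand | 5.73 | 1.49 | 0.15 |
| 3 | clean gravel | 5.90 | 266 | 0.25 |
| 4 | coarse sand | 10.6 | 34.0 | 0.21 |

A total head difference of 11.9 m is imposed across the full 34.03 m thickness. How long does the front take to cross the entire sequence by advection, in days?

With flow normal to the layers, continuity requires the same specific discharge q through every layer.
Σ(b_i/K_i) = 11.8/0.169 + 5.73/1.49 + 5.90/266 + 10.6/34.0 = 74.00 d.
q = Δh / Σ(b_i/K_i) = 11.9 / 74.00 = 0.1608 m/day.
In each layer the seepage velocity is v_i = q/n_i, so the layer transit time is t_i = b_i·n_i / q:
  layer 1 (fractured sandstone): t_1 = 11.8 × 0.12 / 0.1608 = 8.806 d
  layer 2 (silty sand): t_2 = 5.73 × 0.15 / 0.1608 = 5.345 d
  layer 3 (clean gravel): t_3 = 5.90 × 0.25 / 0.1608 = 9.173 d
  layer 4 (coarse sand): t_4 = 10.6 × 0.21 / 0.1608 = 13.84 d
Total t = Σ t_i = 37.17 days.

37.2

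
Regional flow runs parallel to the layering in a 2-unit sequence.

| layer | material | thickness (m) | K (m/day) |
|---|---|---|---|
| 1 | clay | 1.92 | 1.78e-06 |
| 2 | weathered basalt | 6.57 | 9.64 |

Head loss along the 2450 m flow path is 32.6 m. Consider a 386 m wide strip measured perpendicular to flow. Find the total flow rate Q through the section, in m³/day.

325

Flow is parallel to layering, so each bed carries its own Darcy discharge and the transmissivities add.
Σ(K_i·b_i) = 1.78e-06×1.92 + 9.64×6.57 = 63.33 m²/day.
Hydraulic gradient i = Δh / L = 32.6 / 2450 = 0.01331.
Q = Σ(K_i·b_i) · W · i = 63.33 × 386 × 0.01331 = 325.3 m³/day.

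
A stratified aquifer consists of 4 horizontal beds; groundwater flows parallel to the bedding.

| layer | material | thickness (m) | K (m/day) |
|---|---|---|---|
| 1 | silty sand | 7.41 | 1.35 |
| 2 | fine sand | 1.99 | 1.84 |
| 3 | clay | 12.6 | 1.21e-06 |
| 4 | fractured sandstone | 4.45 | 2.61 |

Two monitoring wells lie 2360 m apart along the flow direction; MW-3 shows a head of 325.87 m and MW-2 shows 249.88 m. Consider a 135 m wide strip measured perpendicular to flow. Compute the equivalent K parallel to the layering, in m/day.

Flow is parallel to layering, so each bed carries its own Darcy discharge and the transmissivities add.
Σ(K_i·b_i) = 1.35×7.41 + 1.84×1.99 + 1.21e-06×12.6 + 2.61×4.45 = 25.28 m²/day.
Total thickness b = 26.45 m, so K_eq = Σ(K_i·b_i)/b = 0.9558 m/day.

0.956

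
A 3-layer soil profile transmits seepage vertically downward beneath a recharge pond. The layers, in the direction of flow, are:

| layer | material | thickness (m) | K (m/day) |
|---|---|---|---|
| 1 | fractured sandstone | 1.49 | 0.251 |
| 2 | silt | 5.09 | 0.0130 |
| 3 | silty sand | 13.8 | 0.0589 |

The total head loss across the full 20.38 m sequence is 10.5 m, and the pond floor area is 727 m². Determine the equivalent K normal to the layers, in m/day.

Flow is perpendicular to layering, so the layers act in series and the equivalent K is the thickness-weighted harmonic mean.
Total thickness L = 1.49 + 5.09 + 13.8 = 20.38 m.
Σ(b_i/K_i) = 1.49/0.251 + 5.09/0.0130 + 13.8/0.0589 = 631.8 d.
K_eq = L / Σ(b_i/K_i) = 20.38 / 631.8 = 0.03226 m/day.

0.0323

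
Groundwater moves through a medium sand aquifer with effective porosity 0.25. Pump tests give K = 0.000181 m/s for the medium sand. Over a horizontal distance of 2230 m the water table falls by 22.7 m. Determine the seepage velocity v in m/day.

Convert K: 0.000181 m/s × 86400 = 15.64 m/day.
Hydraulic gradient i = Δh / L = 22.7 / 2230 = 0.01018.
Darcy flux q = K · i = 15.64 × 0.01018 = 0.1592 m/day.
Seepage velocity v = q / n_e = 0.1592 / 0.25 = 0.6368 m/day.

0.637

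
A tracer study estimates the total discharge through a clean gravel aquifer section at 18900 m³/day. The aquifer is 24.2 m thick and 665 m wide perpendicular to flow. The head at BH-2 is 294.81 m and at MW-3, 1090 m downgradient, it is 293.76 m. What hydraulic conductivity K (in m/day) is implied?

1220

Cross-sectional area A = 665 × 24.2 = 16093 m².
Hydraulic gradient i = (294.81 − 293.76) / 1090 = 1.05 / 1090 = 0.0009633.
From Q = K·A·i, K = Q / (A·i) = 18900 / (16093 × 0.0009633) = 1219 m/day.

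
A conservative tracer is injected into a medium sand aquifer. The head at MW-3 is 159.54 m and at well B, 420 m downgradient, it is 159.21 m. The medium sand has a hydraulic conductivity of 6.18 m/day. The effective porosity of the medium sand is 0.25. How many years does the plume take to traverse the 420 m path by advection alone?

Hydraulic gradient i = (159.54 − 159.21) / 420 = 0.33 / 420 = 0.0007857.
Darcy flux q = K · i = 6.180 × 0.0007857 = 0.004856 m/day.
Seepage velocity v = q / n_e = 0.004856 / 0.25 = 0.01942 m/day.
Travel time t = L / v = 420 / 0.01942 = 21624 days = 59.20 years.

59.2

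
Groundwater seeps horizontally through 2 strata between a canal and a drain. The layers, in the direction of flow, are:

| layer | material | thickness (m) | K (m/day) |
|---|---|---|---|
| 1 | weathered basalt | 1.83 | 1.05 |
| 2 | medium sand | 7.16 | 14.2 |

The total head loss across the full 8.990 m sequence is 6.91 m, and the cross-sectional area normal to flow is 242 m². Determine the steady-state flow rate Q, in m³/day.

Flow is perpendicular to layering, so the layers act in series and the equivalent K is the thickness-weighted harmonic mean.
Total thickness L = 1.83 + 7.16 = 8.990 m.
Σ(b_i/K_i) = 1.83/1.05 + 7.16/14.2 = 2.247 d.
K_eq = L / Σ(b_i/K_i) = 8.990 / 2.247 = 4.001 m/day.
Q = K_eq · A · (Δh/L) = 4.001 × 242 × (6.91/8.990) = 744.2 m³/day.

744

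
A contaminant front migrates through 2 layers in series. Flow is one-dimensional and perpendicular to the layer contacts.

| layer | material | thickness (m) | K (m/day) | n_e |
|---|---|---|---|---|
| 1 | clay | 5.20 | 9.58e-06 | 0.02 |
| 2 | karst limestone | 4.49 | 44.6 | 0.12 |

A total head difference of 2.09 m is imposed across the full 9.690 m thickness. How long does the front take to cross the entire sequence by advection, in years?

457

With flow normal to the layers, continuity requires the same specific discharge q through every layer.
Σ(b_i/K_i) = 5.20/9.58e-06 + 4.49/44.6 = 5.428e+05 d.
q = Δh / Σ(b_i/K_i) = 2.09 / 5.428e+05 = 3.850e-06 m/day.
In each layer the seepage velocity is v_i = q/n_i, so the layer transit time is t_i = b_i·n_i / q:
  layer 1 (clay): t_1 = 5.20 × 0.02 / 3.850e-06 = 27010 d
  layer 2 (karst limestone): t_2 = 4.49 × 0.12 / 3.850e-06 = 1.399e+05 d
Total t = Σ t_i = 1.669e+05 days = 457.1 years.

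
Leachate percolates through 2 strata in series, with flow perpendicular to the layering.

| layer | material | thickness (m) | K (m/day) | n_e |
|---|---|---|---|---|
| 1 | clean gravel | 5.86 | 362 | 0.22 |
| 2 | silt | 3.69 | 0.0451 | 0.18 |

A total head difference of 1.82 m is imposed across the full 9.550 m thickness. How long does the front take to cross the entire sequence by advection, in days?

87.8

With flow normal to the layers, continuity requires the same specific discharge q through every layer.
Σ(b_i/K_i) = 5.86/362 + 3.69/0.0451 = 81.83 d.
q = Δh / Σ(b_i/K_i) = 1.82 / 81.83 = 0.02224 m/day.
In each layer the seepage velocity is v_i = q/n_i, so the layer transit time is t_i = b_i·n_i / q:
  layer 1 (clean gravel): t_1 = 5.86 × 0.22 / 0.02224 = 57.97 d
  layer 2 (silt): t_2 = 3.69 × 0.18 / 0.02224 = 29.87 d
Total t = Σ t_i = 87.83 days.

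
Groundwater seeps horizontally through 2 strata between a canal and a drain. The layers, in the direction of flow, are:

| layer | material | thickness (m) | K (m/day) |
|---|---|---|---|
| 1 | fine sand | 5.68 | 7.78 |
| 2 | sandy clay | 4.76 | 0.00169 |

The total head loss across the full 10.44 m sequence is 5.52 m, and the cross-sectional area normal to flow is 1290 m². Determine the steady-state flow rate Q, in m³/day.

2.53

Flow is perpendicular to layering, so the layers act in series and the equivalent K is the thickness-weighted harmonic mean.
Total thickness L = 5.68 + 4.76 = 10.44 m.
Σ(b_i/K_i) = 5.68/7.78 + 4.76/0.00169 = 2817 d.
K_eq = L / Σ(b_i/K_i) = 10.44 / 2817 = 0.003706 m/day.
Q = K_eq · A · (Δh/L) = 0.003706 × 1290 × (5.52/10.44) = 2.528 m³/day.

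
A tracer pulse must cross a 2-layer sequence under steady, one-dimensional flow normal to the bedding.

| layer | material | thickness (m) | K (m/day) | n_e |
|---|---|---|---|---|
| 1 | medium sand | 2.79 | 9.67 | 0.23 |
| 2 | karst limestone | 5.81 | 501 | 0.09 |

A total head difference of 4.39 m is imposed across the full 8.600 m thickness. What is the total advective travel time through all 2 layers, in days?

With flow normal to the layers, continuity requires the same specific discharge q through every layer.
Σ(b_i/K_i) = 2.79/9.67 + 5.81/501 = 0.3001 d.
q = Δh / Σ(b_i/K_i) = 4.39 / 0.3001 = 14.63 m/day.
In each layer the seepage velocity is v_i = q/n_i, so the layer transit time is t_i = b_i·n_i / q:
  layer 1 (medium sand): t_1 = 2.79 × 0.23 / 14.63 = 0.04387 d
  layer 2 (karst limestone): t_2 = 5.81 × 0.09 / 14.63 = 0.03575 d
Total t = Σ t_i = 0.07962 days.

0.0796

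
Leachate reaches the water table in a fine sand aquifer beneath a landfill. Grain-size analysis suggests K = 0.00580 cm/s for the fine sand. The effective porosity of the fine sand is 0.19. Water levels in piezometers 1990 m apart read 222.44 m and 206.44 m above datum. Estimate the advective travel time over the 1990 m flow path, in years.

25.7

Convert K: 0.00580 cm/s × 864 = 5.011 m/day.
Hydraulic gradient i = (222.44 − 206.44) / 1990 = 16 / 1990 = 0.008040.
Darcy flux q = K · i = 5.011 × 0.008040 = 0.04029 m/day.
Seepage velocity v = q / n_e = 0.04029 / 0.19 = 0.2121 m/day.
Travel time t = L / v = 1990 / 0.2121 = 9384 days = 25.69 years.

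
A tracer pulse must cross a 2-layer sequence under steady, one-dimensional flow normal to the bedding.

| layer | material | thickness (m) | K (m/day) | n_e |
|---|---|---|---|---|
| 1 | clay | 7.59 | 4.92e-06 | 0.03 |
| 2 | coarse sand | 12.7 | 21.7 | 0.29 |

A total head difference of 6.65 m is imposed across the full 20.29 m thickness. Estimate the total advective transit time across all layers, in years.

With flow normal to the layers, continuity requires the same specific discharge q through every layer.
Σ(b_i/K_i) = 7.59/4.92e-06 + 12.7/21.7 = 1.543e+06 d.
q = Δh / Σ(b_i/K_i) = 6.65 / 1.543e+06 = 4.311e-06 m/day.
In each layer the seepage velocity is v_i = q/n_i, so the layer transit time is t_i = b_i·n_i / q:
  layer 1 (clay): t_1 = 7.59 × 0.03 / 4.311e-06 = 52822 d
  layer 2 (coarse sand): t_2 = 12.7 × 0.29 / 4.311e-06 = 8.544e+05 d
Total t = Σ t_i = 9.072e+05 days = 2484 years.

2480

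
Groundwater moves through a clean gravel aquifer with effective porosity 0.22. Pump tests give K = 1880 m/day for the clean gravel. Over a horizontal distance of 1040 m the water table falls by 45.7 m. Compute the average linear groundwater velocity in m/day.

Hydraulic gradient i = Δh / L = 45.7 / 1040 = 0.04394.
Darcy flux q = K · i = 1880 × 0.04394 = 82.61 m/day.
Seepage velocity v = q / n_e = 82.61 / 0.22 = 375.5 m/day.

376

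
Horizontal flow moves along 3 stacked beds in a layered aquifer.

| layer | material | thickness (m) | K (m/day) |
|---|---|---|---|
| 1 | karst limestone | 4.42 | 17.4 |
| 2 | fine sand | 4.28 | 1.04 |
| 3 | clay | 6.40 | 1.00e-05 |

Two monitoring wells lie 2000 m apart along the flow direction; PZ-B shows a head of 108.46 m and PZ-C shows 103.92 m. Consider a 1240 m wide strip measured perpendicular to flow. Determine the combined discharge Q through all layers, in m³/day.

Flow is parallel to layering, so each bed carries its own Darcy discharge and the transmissivities add.
Σ(K_i·b_i) = 17.4×4.42 + 1.04×4.28 + 1.00e-05×6.40 = 81.36 m²/day.
Hydraulic gradient i = (108.46 − 103.92) / 2000 = 4.54 / 2000 = 0.002270.
Q = Σ(K_i·b_i) · W · i = 81.36 × 1240 × 0.002270 = 229.0 m³/day.

229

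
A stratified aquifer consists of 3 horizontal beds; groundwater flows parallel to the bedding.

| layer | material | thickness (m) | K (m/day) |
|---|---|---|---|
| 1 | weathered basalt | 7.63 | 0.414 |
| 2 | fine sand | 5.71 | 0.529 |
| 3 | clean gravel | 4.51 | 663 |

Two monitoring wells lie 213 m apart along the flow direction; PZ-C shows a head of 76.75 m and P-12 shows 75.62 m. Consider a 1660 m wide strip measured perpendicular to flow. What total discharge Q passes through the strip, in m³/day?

Flow is parallel to layering, so each bed carries its own Darcy discharge and the transmissivities add.
Σ(K_i·b_i) = 0.414×7.63 + 0.529×5.71 + 663×4.51 = 2996 m²/day.
Hydraulic gradient i = (76.75 − 75.62) / 213 = 1.13 / 213 = 0.005305.
Q = Σ(K_i·b_i) · W · i = 2996 × 1660 × 0.005305 = 26387 m³/day.

26400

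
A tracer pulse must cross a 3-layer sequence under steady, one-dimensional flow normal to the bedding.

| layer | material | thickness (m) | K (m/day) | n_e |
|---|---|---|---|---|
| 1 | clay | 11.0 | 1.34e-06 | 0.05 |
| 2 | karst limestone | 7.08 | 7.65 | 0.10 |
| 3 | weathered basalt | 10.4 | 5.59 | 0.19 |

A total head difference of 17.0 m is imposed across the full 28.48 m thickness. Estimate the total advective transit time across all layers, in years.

With flow normal to the layers, continuity requires the same specific discharge q through every layer.
Σ(b_i/K_i) = 11.0/1.34e-06 + 7.08/7.65 + 10.4/5.59 = 8.209e+06 d.
q = Δh / Σ(b_i/K_i) = 17.0 / 8.209e+06 = 2.071e-06 m/day.
In each layer the seepage velocity is v_i = q/n_i, so the layer transit time is t_i = b_i·n_i / q:
  layer 1 (clay): t_1 = 11.0 × 0.05 / 2.071e-06 = 2.656e+05 d
  layer 2 (karst limestone): t_2 = 7.08 × 0.10 / 2.071e-06 = 3.419e+05 d
  layer 3 (weathered basalt): t_3 = 10.4 × 0.19 / 2.071e-06 = 9.542e+05 d
Total t = Σ t_i = 1.562e+06 days = 4276 years.

4280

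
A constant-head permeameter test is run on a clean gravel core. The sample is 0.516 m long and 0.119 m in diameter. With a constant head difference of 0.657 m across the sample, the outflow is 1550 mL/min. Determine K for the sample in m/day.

158

Cross-sectional area A = π·(d/2)² = π × (0.119/2)² = 0.01112 m².
Convert discharge: 1550 mL/min = 2.583e-05 m³/s.
Darcy's law rearranged: K = Q·L / (A·Δh) = 2.583e-05 × 0.516 / (0.01112 × 0.657) = 0.001824 m/s = 157.6 m/day.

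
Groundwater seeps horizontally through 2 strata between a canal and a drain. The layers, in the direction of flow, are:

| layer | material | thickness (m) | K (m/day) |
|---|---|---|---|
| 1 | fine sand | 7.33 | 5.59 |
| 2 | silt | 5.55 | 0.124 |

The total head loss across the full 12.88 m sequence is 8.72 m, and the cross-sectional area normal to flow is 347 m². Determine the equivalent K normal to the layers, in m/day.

0.280

Flow is perpendicular to layering, so the layers act in series and the equivalent K is the thickness-weighted harmonic mean.
Total thickness L = 7.33 + 5.55 = 12.88 m.
Σ(b_i/K_i) = 7.33/5.59 + 5.55/0.124 = 46.07 d.
K_eq = L / Σ(b_i/K_i) = 12.88 / 46.07 = 0.2796 m/day.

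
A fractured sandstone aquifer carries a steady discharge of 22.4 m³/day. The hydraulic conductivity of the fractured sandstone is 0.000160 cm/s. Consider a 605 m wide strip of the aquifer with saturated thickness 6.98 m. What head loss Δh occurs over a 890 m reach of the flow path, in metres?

34.2

Convert K: 0.000160 cm/s × 864 = 0.1382 m/day.
Cross-sectional area A = 605 × 6.98 = 4223 m².
From Q = K·A·i, i = Q / (K·A) = 22.4 / (0.1382 × 4223) = 0.03837.
Head loss Δh = i · L = 0.03837 × 890 = 34.15 m.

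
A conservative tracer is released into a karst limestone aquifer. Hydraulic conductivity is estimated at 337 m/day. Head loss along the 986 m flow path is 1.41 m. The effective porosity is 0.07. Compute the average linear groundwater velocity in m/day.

6.88

Hydraulic gradient i = Δh / L = 1.41 / 986 = 0.001430.
Darcy flux q = K · i = 337.0 × 0.001430 = 0.4819 m/day.
Seepage velocity v = q / n_e = 0.4819 / 0.07 = 6.885 m/day.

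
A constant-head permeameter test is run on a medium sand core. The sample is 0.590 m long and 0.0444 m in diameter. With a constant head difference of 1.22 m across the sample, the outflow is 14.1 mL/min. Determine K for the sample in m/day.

6.34

Cross-sectional area A = π·(d/2)² = π × (0.0444/2)² = 0.001548 m².
Convert discharge: 14.1 mL/min = 2.350e-07 m³/s.
Darcy's law rearranged: K = Q·L / (A·Δh) = 2.350e-07 × 0.590 / (0.001548 × 1.22) = 7.340e-05 m/s = 6.342 m/day.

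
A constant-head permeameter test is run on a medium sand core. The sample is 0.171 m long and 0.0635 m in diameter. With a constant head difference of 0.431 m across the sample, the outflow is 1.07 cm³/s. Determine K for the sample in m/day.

Cross-sectional area A = π·(d/2)² = π × (0.0635/2)² = 0.003167 m².
Convert discharge: 1.07 cm³/s = 1.070e-06 m³/s.
Darcy's law rearranged: K = Q·L / (A·Δh) = 1.070e-06 × 0.171 / (0.003167 × 0.431) = 0.0001340 m/s = 11.58 m/day.

11.6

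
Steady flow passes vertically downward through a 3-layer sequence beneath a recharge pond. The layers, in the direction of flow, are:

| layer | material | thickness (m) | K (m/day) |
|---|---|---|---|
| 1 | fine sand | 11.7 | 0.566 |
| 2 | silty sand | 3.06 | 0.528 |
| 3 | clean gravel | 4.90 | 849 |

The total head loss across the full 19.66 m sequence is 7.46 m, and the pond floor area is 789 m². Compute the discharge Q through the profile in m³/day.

Flow is perpendicular to layering, so the layers act in series and the equivalent K is the thickness-weighted harmonic mean.
Total thickness L = 11.7 + 3.06 + 4.90 = 19.66 m.
Σ(b_i/K_i) = 11.7/0.566 + 3.06/0.528 + 4.90/849 = 26.47 d.
K_eq = L / Σ(b_i/K_i) = 19.66 / 26.47 = 0.7427 m/day.
Q = K_eq · A · (Δh/L) = 0.7427 × 789 × (7.46/19.66) = 222.3 m³/day.

222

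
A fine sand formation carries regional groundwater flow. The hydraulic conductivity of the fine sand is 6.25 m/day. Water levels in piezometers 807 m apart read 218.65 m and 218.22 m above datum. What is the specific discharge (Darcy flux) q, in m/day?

Hydraulic gradient i = (218.65 − 218.22) / 807 = 0.43 / 807 = 0.0005328.
Specific discharge q = K · i = 6.250 × 0.0005328 = 0.003330 m/day.

0.00333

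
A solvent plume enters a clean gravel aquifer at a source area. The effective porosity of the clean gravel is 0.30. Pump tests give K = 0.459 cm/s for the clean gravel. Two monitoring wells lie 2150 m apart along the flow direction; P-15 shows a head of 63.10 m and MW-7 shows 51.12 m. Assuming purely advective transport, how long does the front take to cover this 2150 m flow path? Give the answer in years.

0.799

Convert K: 0.459 cm/s × 864 = 396.6 m/day.
Hydraulic gradient i = (63.10 − 51.12) / 2150 = 11.98 / 2150 = 0.005572.
Darcy flux q = K · i = 396.6 × 0.005572 = 2.210 m/day.
Seepage velocity v = q / n_e = 2.210 / 0.30 = 7.366 m/day.
Travel time t = L / v = 2150 / 7.366 = 291.9 days = 0.7991 years.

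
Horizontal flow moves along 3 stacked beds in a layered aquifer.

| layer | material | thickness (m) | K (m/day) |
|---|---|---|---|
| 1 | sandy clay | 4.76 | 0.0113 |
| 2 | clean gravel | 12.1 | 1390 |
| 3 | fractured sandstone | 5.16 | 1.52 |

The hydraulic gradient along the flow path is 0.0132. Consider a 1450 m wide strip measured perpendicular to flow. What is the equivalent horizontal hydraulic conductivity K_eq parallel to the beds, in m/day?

Flow is parallel to layering, so each bed carries its own Darcy discharge and the transmissivities add.
Σ(K_i·b_i) = 0.0113×4.76 + 1390×12.1 + 1.52×5.16 = 16827 m²/day.
Total thickness b = 22.02 m, so K_eq = Σ(K_i·b_i)/b = 764.2 m/day.

764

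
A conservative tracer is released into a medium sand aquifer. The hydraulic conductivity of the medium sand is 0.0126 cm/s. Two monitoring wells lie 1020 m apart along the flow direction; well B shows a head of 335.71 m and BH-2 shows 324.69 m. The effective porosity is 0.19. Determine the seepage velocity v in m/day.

0.619

Convert K: 0.0126 cm/s × 864 = 10.89 m/day.
Hydraulic gradient i = (335.71 − 324.69) / 1020 = 11.02 / 1020 = 0.01080.
Darcy flux q = K · i = 10.89 × 0.01080 = 0.1176 m/day.
Seepage velocity v = q / n_e = 0.1176 / 0.19 = 0.6190 m/day.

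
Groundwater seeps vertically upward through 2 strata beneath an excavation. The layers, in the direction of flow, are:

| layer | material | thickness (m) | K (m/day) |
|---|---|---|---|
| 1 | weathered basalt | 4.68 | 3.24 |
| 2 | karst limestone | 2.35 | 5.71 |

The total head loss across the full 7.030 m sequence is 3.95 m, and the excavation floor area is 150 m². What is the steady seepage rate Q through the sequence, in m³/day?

319

Flow is perpendicular to layering, so the layers act in series and the equivalent K is the thickness-weighted harmonic mean.
Total thickness L = 4.68 + 2.35 = 7.030 m.
Σ(b_i/K_i) = 4.68/3.24 + 2.35/5.71 = 1.856 d.
K_eq = L / Σ(b_i/K_i) = 7.030 / 1.856 = 3.788 m/day.
Q = K_eq · A · (Δh/L) = 3.788 × 150 × (3.95/7.030) = 319.2 m³/day.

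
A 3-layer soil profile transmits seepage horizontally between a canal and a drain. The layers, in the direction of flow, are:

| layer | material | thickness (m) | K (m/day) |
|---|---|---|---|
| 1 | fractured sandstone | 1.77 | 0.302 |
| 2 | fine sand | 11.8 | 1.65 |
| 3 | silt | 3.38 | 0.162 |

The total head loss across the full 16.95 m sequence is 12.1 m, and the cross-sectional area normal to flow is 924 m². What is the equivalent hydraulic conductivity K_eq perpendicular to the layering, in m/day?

0.500

Flow is perpendicular to layering, so the layers act in series and the equivalent K is the thickness-weighted harmonic mean.
Total thickness L = 1.77 + 11.8 + 3.38 = 16.95 m.
Σ(b_i/K_i) = 1.77/0.302 + 11.8/1.65 + 3.38/0.162 = 33.88 d.
K_eq = L / Σ(b_i/K_i) = 16.95 / 33.88 = 0.5003 m/day.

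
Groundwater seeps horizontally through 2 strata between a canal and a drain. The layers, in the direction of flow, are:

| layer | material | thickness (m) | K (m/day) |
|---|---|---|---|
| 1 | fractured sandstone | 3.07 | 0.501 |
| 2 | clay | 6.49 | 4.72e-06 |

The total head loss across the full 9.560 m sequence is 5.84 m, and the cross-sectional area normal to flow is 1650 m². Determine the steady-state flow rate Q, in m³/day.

0.00701

Flow is perpendicular to layering, so the layers act in series and the equivalent K is the thickness-weighted harmonic mean.
Total thickness L = 3.07 + 6.49 = 9.560 m.
Σ(b_i/K_i) = 3.07/0.501 + 6.49/4.72e-06 = 1.375e+06 d.
K_eq = L / Σ(b_i/K_i) = 9.560 / 1.375e+06 = 6.953e-06 m/day.
Q = K_eq · A · (Δh/L) = 6.953e-06 × 1650 × (5.84/9.560) = 0.007008 m³/day.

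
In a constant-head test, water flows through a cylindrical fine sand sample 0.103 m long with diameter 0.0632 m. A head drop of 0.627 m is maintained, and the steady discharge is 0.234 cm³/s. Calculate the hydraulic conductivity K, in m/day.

Cross-sectional area A = π·(d/2)² = π × (0.0632/2)² = 0.003137 m².
Convert discharge: 0.234 cm³/s = 2.340e-07 m³/s.
Darcy's law rearranged: K = Q·L / (A·Δh) = 2.340e-07 × 0.103 / (0.003137 × 0.627) = 1.225e-05 m/s = 1.059 m/day.

1.06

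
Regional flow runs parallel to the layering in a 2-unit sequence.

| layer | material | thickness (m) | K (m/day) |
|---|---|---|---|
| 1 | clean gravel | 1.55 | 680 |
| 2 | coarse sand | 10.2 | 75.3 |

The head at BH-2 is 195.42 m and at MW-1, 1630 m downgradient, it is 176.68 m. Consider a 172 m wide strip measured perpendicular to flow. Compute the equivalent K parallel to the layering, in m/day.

155

Flow is parallel to layering, so each bed carries its own Darcy discharge and the transmissivities add.
Σ(K_i·b_i) = 680×1.55 + 75.3×10.2 = 1822 m²/day.
Total thickness b = 11.75 m, so K_eq = Σ(K_i·b_i)/b = 155.1 m/day.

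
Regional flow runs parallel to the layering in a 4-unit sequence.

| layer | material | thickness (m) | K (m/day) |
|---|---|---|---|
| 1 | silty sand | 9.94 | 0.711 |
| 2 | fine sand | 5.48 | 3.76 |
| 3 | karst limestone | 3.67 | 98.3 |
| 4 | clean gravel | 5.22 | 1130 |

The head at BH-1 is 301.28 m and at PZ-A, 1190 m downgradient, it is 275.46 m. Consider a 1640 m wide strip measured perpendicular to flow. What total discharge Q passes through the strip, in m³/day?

Flow is parallel to layering, so each bed carries its own Darcy discharge and the transmissivities add.
Σ(K_i·b_i) = 0.711×9.94 + 3.76×5.48 + 98.3×3.67 + 1130×5.22 = 6287 m²/day.
Hydraulic gradient i = (301.28 − 275.46) / 1190 = 25.82 / 1190 = 0.02170.
Q = Σ(K_i·b_i) · W · i = 6287 × 1640 × 0.02170 = 2.237e+05 m³/day.

224000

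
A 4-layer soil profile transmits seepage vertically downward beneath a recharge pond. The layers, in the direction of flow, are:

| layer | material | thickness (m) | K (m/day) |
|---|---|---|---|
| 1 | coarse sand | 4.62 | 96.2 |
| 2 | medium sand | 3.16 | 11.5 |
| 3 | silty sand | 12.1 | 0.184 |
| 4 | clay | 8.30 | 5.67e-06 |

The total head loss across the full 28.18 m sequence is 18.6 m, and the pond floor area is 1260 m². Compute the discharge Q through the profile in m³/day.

0.0160

Flow is perpendicular to layering, so the layers act in series and the equivalent K is the thickness-weighted harmonic mean.
Total thickness L = 4.62 + 3.16 + 12.1 + 8.30 = 28.18 m.
Σ(b_i/K_i) = 4.62/96.2 + 3.16/11.5 + 12.1/0.184 + 8.30/5.67e-06 = 1.464e+06 d.
K_eq = L / Σ(b_i/K_i) = 28.18 / 1.464e+06 = 1.925e-05 m/day.
Q = K_eq · A · (Δh/L) = 1.925e-05 × 1260 × (18.6/28.18) = 0.01601 m³/day.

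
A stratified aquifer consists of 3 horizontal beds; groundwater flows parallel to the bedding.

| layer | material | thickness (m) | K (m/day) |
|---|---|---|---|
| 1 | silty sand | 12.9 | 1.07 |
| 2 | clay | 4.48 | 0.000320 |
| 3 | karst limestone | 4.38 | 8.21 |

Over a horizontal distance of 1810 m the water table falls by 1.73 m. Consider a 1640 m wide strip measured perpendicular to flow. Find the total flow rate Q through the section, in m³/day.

78.0

Flow is parallel to layering, so each bed carries its own Darcy discharge and the transmissivities add.
Σ(K_i·b_i) = 1.07×12.9 + 0.000320×4.48 + 8.21×4.38 = 49.76 m²/day.
Hydraulic gradient i = Δh / L = 1.73 / 1810 = 0.0009558.
Q = Σ(K_i·b_i) · W · i = 49.76 × 1640 × 0.0009558 = 78.01 m³/day.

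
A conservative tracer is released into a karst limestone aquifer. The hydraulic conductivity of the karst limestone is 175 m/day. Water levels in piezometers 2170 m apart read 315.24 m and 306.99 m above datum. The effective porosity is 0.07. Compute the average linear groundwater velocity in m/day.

Hydraulic gradient i = (315.24 − 306.99) / 2170 = 8.25 / 2170 = 0.003802.
Darcy flux q = K · i = 175.0 × 0.003802 = 0.6653 m/day.
Seepage velocity v = q / n_e = 0.6653 / 0.07 = 9.505 m/day.

9.50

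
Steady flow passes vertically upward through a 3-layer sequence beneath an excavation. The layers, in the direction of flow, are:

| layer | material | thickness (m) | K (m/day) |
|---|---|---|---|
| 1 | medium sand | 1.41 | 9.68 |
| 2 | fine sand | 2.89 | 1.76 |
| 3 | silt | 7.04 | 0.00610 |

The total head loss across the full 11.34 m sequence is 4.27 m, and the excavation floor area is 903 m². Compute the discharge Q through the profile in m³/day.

Flow is perpendicular to layering, so the layers act in series and the equivalent K is the thickness-weighted harmonic mean.
Total thickness L = 1.41 + 2.89 + 7.04 = 11.34 m.
Σ(b_i/K_i) = 1.41/9.68 + 2.89/1.76 + 7.04/0.00610 = 1156 d.
K_eq = L / Σ(b_i/K_i) = 11.34 / 1156 = 0.009811 m/day.
Q = K_eq · A · (Δh/L) = 0.009811 × 903 × (4.27/11.34) = 3.336 m³/day.

3.34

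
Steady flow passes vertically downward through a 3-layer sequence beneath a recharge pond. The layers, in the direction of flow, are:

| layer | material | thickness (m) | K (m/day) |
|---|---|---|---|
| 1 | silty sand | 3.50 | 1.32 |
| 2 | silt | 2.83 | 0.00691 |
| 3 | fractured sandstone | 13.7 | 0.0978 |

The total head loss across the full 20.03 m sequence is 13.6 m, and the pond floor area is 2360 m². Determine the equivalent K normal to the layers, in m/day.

Flow is perpendicular to layering, so the layers act in series and the equivalent K is the thickness-weighted harmonic mean.
Total thickness L = 3.50 + 2.83 + 13.7 = 20.03 m.
Σ(b_i/K_i) = 3.50/1.32 + 2.83/0.00691 + 13.7/0.0978 = 552.3 d.
K_eq = L / Σ(b_i/K_i) = 20.03 / 552.3 = 0.03627 m/day.

0.0363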